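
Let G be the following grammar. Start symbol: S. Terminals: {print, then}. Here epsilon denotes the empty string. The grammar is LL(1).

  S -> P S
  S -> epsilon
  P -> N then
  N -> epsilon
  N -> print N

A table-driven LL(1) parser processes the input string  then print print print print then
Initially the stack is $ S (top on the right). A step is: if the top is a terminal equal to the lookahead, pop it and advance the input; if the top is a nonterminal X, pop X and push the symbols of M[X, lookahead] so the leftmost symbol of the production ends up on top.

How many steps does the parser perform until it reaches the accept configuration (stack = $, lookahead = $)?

      Stack             Input                                Action
   1  $ S               then print print print print then $  expand S -> P S
   2  $ S P             then print print print print then $  expand P -> N then
   3  $ S then N        then print print print print then $  expand N -> epsilon
   4  $ S then          then print print print print then $  match then
   5  $ S               print print print print then $       expand S -> P S
   6  $ S P             print print print print then $       expand P -> N then
   7  $ S then N        print print print print then $       expand N -> print N
   8  $ S then N print  print print print print then $       match print
   9  $ S then N        print print print then $             expand N -> print N
  10  $ S then N print  print print print then $             match print
  11  $ S then N        print print then $                   expand N -> print N
  12  $ S then N print  print print then $                   match print
  13  $ S then N        print then $                         expand N -> print N
  14  $ S then N print  print then $                         match print
  15  $ S then N        then $                               expand N -> epsilon
  16  $ S then          then $                               match then
  17  $ S               $                                    expand S -> epsilon
Accept reached after 17 steps.

17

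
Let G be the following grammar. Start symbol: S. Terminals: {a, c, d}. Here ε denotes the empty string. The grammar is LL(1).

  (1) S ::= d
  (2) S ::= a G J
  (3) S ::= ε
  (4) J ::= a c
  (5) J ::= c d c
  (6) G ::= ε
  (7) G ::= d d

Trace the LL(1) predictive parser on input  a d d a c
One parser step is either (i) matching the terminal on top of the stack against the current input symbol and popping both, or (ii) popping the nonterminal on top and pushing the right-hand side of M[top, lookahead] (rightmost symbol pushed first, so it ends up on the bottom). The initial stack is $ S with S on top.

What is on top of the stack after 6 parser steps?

step 1: stack=$ S  input=a d d a c $  — expand S ::= a G J
step 2: stack=$ J G a  input=a d d a c $  — match a
step 3: stack=$ J G  input=d d a c $  — expand G ::= d d
step 4: stack=$ J d d  input=d d a c $  — match d
step 5: stack=$ J d  input=d a c $  — match d
step 6: stack=$ J  input=a c $  — expand J ::= a c
Stack after step 6: $ c a (top = a).

a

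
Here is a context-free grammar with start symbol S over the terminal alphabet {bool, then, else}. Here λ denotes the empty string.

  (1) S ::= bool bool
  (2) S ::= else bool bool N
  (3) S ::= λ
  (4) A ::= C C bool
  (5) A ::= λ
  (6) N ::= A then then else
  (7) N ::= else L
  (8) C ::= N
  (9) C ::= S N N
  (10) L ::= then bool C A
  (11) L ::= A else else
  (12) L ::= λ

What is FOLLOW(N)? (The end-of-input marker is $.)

{$, bool, else, then}

FIRST(S) = {λ, bool, else}
FIRST(A) = {λ, bool, else, then}  (via C C bool)
FIRST(N) = {bool, else, then}  (via A then then else)
FIRST(L) = {λ, bool, else, then}  (via A else else)
FIRST(C) = {bool, else, then}  (via N, S N N)
FOLLOW(S) includes $ since S is the start symbol.
FOLLOW(S): in C::=S N N, S is followed by N N with FIRST {bool, else, then}. Thus FOLLOW(S) = {$, bool, else, then}.
FOLLOW(A): in N::=A then then else, A is followed by then then else with FIRST {then}; in L::=then bool C A, the suffix after A is empty, so FOLLOW(A) ⊇ FOLLOW(L) = {$, bool, else, then}; in L::=A else else, A is followed by else else with FIRST {else}. Thus FOLLOW(A) = {$, bool, else, then}.
FOLLOW(N): in S::=else bool bool N, the suffix after N is empty, so FOLLOW(N) ⊇ FOLLOW(S) = {$, bool, else, then}; in C::=N, the suffix after N is empty, so FOLLOW(N) ⊇ FOLLOW(C) = {$, bool, else, then}; in C::=S N N (occurrence 1), N is followed by N with FIRST {bool, else, then}; in C::=S N N (occurrence 2), the suffix after N is empty, so FOLLOW(N) ⊇ FOLLOW(C) = {$, bool, else, then}. Thus FOLLOW(N) = {$, bool, else, then}.
FOLLOW(L): in N::=else L, the suffix after L is empty, so FOLLOW(L) ⊇ FOLLOW(N) = {$, bool, else, then}. Thus FOLLOW(L) = {$, bool, else, then}.
FOLLOW(C): in A::=C C bool (occurrence 1), C is followed by C bool with FIRST {bool, else, then}; in A::=C C bool (occurrence 2), C is followed by bool with FIRST {bool}; in L::=then bool C A, C is followed by A with FIRST {λ, bool, else, then}; in L::=then bool C A, the suffix after C is nullable, so FOLLOW(C) ⊇ FOLLOW(L) = {$, bool, else, then}. Thus FOLLOW(C) = {$, bool, else, then}.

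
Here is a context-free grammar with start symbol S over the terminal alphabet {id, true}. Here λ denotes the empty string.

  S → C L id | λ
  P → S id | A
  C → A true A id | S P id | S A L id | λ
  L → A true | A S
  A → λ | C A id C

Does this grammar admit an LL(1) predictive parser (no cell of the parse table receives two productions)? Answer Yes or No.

FIRST(S) = {λ, id, true}
FIRST(P) = {λ, id, true}
FIRST(C) = {λ, id, true}
FIRST(L) = {λ, id, true}
FIRST(A) = {λ, id, true}
FOLLOW(S) = {$, id, true}
FOLLOW(P) = {id}
FOLLOW(C) = {id, true}
FOLLOW(L) = {id}
FOLLOW(A) = {id, true}
Cell M[A, id] receives both A → λ and A → C A id C — the grammar is not LL(1).

No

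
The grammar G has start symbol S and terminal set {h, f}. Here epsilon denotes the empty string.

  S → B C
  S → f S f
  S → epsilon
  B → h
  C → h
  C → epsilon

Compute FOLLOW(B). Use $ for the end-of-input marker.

{$, f, h}

FIRST(B) = {h}
FIRST(C) = {epsilon, h}
FIRST(S) = {epsilon, f, h}  (via B C)
FOLLOW(S) includes $ since S is the start symbol.
FOLLOW(S): in S→f S f, S is followed by f with FIRST {f}. Thus FOLLOW(S) = {$, f}.
FOLLOW(B): in S→B C, B is followed by C with FIRST {epsilon, h}; in S→B C, the suffix after B is nullable, so FOLLOW(B) ⊇ FOLLOW(S) = {$, f}. Thus FOLLOW(B) = {$, f, h}.
FOLLOW(C): in S→B C, the suffix after C is empty, so FOLLOW(C) ⊇ FOLLOW(S) = {$, f}. Thus FOLLOW(C) = {$, f}.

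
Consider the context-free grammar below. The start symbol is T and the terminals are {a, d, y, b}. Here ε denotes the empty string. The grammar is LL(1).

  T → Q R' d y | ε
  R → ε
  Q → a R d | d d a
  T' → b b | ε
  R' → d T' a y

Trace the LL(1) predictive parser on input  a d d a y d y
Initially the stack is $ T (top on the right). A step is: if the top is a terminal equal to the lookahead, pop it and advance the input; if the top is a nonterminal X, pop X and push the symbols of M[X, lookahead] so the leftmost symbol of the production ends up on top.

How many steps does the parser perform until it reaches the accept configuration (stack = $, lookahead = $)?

      Stack           Input            Action
   1  $ T             a d d a y d y $  expand T → Q R' d y
   2  $ y d R' Q      a d d a y d y $  expand Q → a R d
   3  $ y d R' d R a  a d d a y d y $  match a
   4  $ y d R' d R    d d a y d y $    expand R → ε
   5  $ y d R' d      d d a y d y $    match d
   6  $ y d R'        d a y d y $      expand R' → d T' a y
   7  $ y d y a T' d  d a y d y $      match d
   8  $ y d y a T'    a y d y $        expand T' → ε
   9  $ y d y a       a y d y $        match a
  10  $ y d y         y d y $          match y
  11  $ y d           d y $            match d
  12  $ y             y $              match y
Accept reached after 12 steps.

12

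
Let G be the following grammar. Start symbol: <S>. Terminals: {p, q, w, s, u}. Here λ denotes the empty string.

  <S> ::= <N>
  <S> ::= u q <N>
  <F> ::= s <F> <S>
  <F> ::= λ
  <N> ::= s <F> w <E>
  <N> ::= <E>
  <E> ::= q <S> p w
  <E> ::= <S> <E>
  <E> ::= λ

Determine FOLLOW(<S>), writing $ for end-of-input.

{$, p, q, s, u, w}

FIRST(<F>) = {λ, s}
FIRST(<S>) = {λ, q, s, u}  (via <N>)
FIRST(<E>) = {λ, q, s, u}  (via <S> <E>)
FIRST(<N>) = {λ, q, s, u}  (via <E>)
FOLLOW(<S>) includes $ since <S> is the start symbol.
FOLLOW(<F>): in <F>::=s <F> <S>, <F> is followed by <S> with FIRST {λ, q, s, u}; in <F>::=s <F> <S>, the suffix after <F> is nullable (adds nothing new); in <N>::=s <F> w <E>, <F> is followed by w <E> with FIRST {w}. Thus FOLLOW(<F>) = {q, s, u, w}.
FOLLOW(<S>): in <F>::=s <F> <S>, the suffix after <S> is empty, so FOLLOW(<S>) ⊇ FOLLOW(<F>) = {q, s, u, w}; in <E>::=q <S> p w, <S> is followed by p w with FIRST {p}; in <E>::=<S> <E>, <S> is followed by <E> with FIRST {λ, q, s, u}; in <E>::=<S> <E>, the suffix after <S> is nullable, so FOLLOW(<S>) ⊇ FOLLOW(<E>) = {$, p, q, s, u, w}. Thus FOLLOW(<S>) = {$, p, q, s, u, w}.
FOLLOW(<N>): in <S>::=<N>, the suffix after <N> is empty, so FOLLOW(<N>) ⊇ FOLLOW(<S>) = {$, p, q, s, u, w}; in <S>::=u q <N>, the suffix after <N> is empty, so FOLLOW(<N>) ⊇ FOLLOW(<S>) = {$, p, q, s, u, w}. Thus FOLLOW(<N>) = {$, p, q, s, u, w}.
FOLLOW(<E>): in <N>::=s <F> w <E>, the suffix after <E> is empty, so FOLLOW(<E>) ⊇ FOLLOW(<N>) = {$, p, q, s, u, w}; in <N>::=<E>, the suffix after <E> is empty, so FOLLOW(<E>) ⊇ FOLLOW(<N>) = {$, p, q, s, u, w}; in <E>::=<S> <E>, the suffix after <E> is empty (adds nothing new). Thus FOLLOW(<E>) = {$, p, q, s, u, w}.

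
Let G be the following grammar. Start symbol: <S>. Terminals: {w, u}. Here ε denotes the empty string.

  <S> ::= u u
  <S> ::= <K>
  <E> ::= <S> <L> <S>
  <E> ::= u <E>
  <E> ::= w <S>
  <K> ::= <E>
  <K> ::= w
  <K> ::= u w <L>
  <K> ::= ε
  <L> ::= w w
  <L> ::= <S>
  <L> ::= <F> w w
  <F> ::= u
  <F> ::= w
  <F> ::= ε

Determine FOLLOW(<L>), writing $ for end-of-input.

FIRST(<F>): from <F>::=u we get {u}; from <F>::=w we get {w}; from <F>::=ε we get {ε}. So FIRST(<F>) = {ε, u, w}.
FIRST(<S>): from <S>::=u u we get {u}; from <S>::=<K> we get {ε, u, w}. So FIRST(<S>) = {ε, u, w}.
FIRST(<L>): from <L>::=w w we get {w}; from <L>::=<S> we get {ε, u, w}; from <L>::=<F> w w we get {u, w}. So FIRST(<L>) = {ε, u, w}.
FIRST(<E>): from <E>::=<S> <L> <S> we get {ε, u, w}; from <E>::=u <E> we get {u}; from <E>::=w <S> we get {w}. So FIRST(<E>) = {ε, u, w}.
FIRST(<K>): from <K>::=<E> we get {ε, u, w}; from <K>::=w we get {w}; from <K>::=u w <L> we get {u}; from <K>::=ε we get {ε}. So FIRST(<K>) = {ε, u, w}.
FOLLOW(<S>) includes $ since <S> is the start symbol.
FOLLOW(<F>): in <L>::=<F> w w, <F> is followed by w w with FIRST {w}. Thus FOLLOW(<F>) = {w}.
FOLLOW(<S>): in <E>::=<S> <L> <S> (occurrence 1), <S> is followed by <L> <S> with FIRST {ε, u, w}; in <E>::=<S> <L> <S> (occurrence 1), the suffix after <S> is nullable, so FOLLOW(<S>) ⊇ FOLLOW(<E>) = {$, u, w}; in <E>::=<S> <L> <S> (occurrence 2), the suffix after <S> is empty, so FOLLOW(<S>) ⊇ FOLLOW(<E>) = {$, u, w}; in <E>::=w <S>, the suffix after <S> is empty, so FOLLOW(<S>) ⊇ FOLLOW(<E>) = {$, u, w}; in <L>::=<S>, the suffix after <S> is empty, so FOLLOW(<S>) ⊇ FOLLOW(<L>) = {$, u, w}. Thus FOLLOW(<S>) = {$, u, w}.
FOLLOW(<K>): in <S>::=<K>, the suffix after <K> is empty, so FOLLOW(<K>) ⊇ FOLLOW(<S>) = {$, u, w}. Thus FOLLOW(<K>) = {$, u, w}.
FOLLOW(<E>): in <E>::=u <E>, the suffix after <E> is empty (adds nothing new); in <K>::=<E>, the suffix after <E> is empty, so FOLLOW(<E>) ⊇ FOLLOW(<K>) = {$, u, w}. Thus FOLLOW(<E>) = {$, u, w}.
FOLLOW(<L>): in <E>::=<S> <L> <S>, <L> is followed by <S> with FIRST {ε, u, w}; in <E>::=<S> <L> <S>, the suffix after <L> is nullable, so FOLLOW(<L>) ⊇ FOLLOW(<E>) = {$, u, w}; in <K>::=u w <L>, the suffix after <L> is empty, so FOLLOW(<L>) ⊇ FOLLOW(<K>) = {$, u, w}. Thus FOLLOW(<L>) = {$, u, w}.

{$, u, w}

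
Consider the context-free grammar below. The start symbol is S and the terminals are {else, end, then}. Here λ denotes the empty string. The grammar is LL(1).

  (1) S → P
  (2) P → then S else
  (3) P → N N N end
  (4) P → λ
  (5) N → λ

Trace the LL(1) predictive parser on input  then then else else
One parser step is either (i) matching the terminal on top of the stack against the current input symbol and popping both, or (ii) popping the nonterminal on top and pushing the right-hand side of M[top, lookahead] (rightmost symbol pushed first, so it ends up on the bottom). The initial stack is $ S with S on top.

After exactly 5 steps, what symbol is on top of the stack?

then

     Stack          Input                  Action
  1  $ S            then then else else $  expand S → P
  2  $ P            then then else else $  expand P → then S else
  3  $ else S then  then then else else $  match then
  4  $ else S       then else else $       expand S → P
  5  $ else P       then else else $       expand P → then S else
Stack after step 5: $ else else S then (top = then).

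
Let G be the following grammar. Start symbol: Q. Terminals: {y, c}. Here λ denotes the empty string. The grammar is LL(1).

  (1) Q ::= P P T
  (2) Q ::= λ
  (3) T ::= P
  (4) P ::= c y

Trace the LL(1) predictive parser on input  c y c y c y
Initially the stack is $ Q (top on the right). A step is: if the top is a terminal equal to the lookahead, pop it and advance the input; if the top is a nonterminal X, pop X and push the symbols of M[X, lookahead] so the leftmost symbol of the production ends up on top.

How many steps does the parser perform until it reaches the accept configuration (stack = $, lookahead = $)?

11

      Stack      Input          Action
   1  $ Q        c y c y c y $  expand Q ::= P P T
   2  $ T P P    c y c y c y $  expand P ::= c y
   3  $ T P y c  c y c y c y $  match c
   4  $ T P y    y c y c y $    match y
   5  $ T P      c y c y $      expand P ::= c y
   6  $ T y c    c y c y $      match c
   7  $ T y      y c y $        match y
   8  $ T        c y $          expand T ::= P
   9  $ P        c y $          expand P ::= c y
  10  $ y c      c y $          match c
  11  $ y        y $            match y
Accept reached after 11 steps.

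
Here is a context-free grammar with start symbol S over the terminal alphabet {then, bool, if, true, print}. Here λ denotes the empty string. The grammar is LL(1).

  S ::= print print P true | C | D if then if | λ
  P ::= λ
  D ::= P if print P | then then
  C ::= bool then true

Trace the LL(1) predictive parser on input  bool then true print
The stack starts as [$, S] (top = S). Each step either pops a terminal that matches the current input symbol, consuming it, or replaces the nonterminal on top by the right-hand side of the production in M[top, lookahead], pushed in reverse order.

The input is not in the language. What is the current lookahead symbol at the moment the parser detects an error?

print

     Stack             Input                   Action
  1  $ S               bool then true print $  expand S ::= C
  2  $ C               bool then true print $  expand C ::= bool then true
  3  $ true then bool  bool then true print $  match bool
  4  $ true then       then true print $       match then
  5  $ true            true print $            match true
  6  $                 print $                 error: stack empty but input remains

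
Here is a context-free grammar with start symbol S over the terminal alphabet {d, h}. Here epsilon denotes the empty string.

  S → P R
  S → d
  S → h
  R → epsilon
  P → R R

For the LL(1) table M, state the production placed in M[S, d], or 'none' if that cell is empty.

FIRST(R): from R→epsilon we get {epsilon}. So FIRST(R) = {epsilon}.
FIRST(P): from P→R R we get {epsilon}. So FIRST(P) = {epsilon}.
FIRST(S): from S→P R we get {epsilon}; from S→d we get {d}; from S→h we get {h}. So FIRST(S) = {epsilon, d, h}.
FOLLOW(S) includes $ since S is the start symbol.
FOLLOW(S): S appears on no right-hand side. Thus FOLLOW(S) = {$}.
For S → P R: FIRST(P R) = {epsilon}, so it goes in M[S, t] for t ∈ {}; since epsilon ∈ FIRST, also for every t ∈ FOLLOW(S) = {$}.
For S → d: FIRST(d) = {d}, so it goes in M[S, t] for t ∈ {d}.
For S → h: FIRST(h) = {h}, so it goes in M[S, t] for t ∈ {h}.

S → d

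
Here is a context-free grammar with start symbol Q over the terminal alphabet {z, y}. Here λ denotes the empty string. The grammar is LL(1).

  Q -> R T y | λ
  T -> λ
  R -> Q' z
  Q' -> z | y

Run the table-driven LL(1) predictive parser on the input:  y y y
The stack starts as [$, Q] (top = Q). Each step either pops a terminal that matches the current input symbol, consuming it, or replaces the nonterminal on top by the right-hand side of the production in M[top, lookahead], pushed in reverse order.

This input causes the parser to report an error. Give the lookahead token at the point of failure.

y

step 1: stack=$ Q  input=y y y $  — expand Q -> R T y
step 2: stack=$ y T R  input=y y y $  — expand R -> Q' z
step 3: stack=$ y T z Q'  input=y y y $  — expand Q' -> y
step 4: stack=$ y T z y  input=y y y $  — match y
step 5: stack=$ y T z  input=y y $  — error: top is terminal z but lookahead is y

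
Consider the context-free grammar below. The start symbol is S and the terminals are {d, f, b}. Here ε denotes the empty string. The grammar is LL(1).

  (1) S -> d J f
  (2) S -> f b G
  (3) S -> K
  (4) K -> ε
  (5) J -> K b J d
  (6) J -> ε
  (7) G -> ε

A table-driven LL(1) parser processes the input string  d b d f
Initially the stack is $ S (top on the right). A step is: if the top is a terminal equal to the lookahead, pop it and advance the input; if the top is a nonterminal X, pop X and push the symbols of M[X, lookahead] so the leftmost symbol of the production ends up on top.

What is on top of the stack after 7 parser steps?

f

step 1: stack=$ S  input=d b d f $  — expand S -> d J f
step 2: stack=$ f J d  input=d b d f $  — match d
step 3: stack=$ f J  input=b d f $  — expand J -> K b J d
step 4: stack=$ f d J b K  input=b d f $  — expand K -> ε
step 5: stack=$ f d J b  input=b d f $  — match b
step 6: stack=$ f d J  input=d f $  — expand J -> ε
step 7: stack=$ f d  input=d f $  — match d
Stack after step 7: $ f (top = f).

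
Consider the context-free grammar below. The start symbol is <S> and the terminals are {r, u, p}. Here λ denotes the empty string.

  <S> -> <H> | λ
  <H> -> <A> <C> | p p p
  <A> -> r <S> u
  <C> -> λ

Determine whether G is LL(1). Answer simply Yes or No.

FIRST(<S>) = {λ, p, r}
FIRST(<H>) = {p, r}
FIRST(<A>) = {r}
FIRST(<C>) = {λ}
FOLLOW(<S>) = {$, u}
FOLLOW(<H>) = {$, u}
FOLLOW(<A>) = {$, u}
FOLLOW(<C>) = {$, u}
Each cell of M receives at most one production.

Yes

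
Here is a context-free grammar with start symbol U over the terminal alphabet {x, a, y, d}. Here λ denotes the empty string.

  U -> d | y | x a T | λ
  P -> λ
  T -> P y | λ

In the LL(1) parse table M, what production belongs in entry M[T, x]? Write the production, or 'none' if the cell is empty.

none

FIRST(U) = {λ, d, x, y}
FIRST(P) = {λ}
FIRST(T) = {λ, y}  (via P y)
FOLLOW(U) includes $ since U is the start symbol.
FOLLOW(U): U appears on no right-hand side. Thus FOLLOW(U) = {$}.
FOLLOW(T): in U->x a T, the suffix after T is empty, so FOLLOW(T) ⊇ FOLLOW(U) = {$}. Thus FOLLOW(T) = {$}.
For T -> P y: FIRST(P y) = {y}, so it goes in M[T, t] for t ∈ {y}.
For T -> λ: FIRST(λ) = {λ}, so it goes in M[T, t] for t ∈ {}; since λ ∈ FIRST, also for every t ∈ FOLLOW(T) = {$}.
None of these place a production in M[T, x].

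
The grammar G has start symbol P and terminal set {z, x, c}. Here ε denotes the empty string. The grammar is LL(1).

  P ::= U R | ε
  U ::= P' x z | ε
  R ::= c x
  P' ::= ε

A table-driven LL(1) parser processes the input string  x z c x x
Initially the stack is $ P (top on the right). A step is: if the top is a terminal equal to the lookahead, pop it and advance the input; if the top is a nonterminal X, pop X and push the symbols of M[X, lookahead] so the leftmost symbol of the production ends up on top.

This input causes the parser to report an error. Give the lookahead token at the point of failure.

x

     Stack       Input        Action
  1  $ P         x z c x x $  expand P ::= U R
  2  $ R U       x z c x x $  expand U ::= P' x z
  3  $ R z x P'  x z c x x $  expand P' ::= ε
  4  $ R z x     x z c x x $  match x
  5  $ R z       z c x x $    match z
  6  $ R         c x x $      expand R ::= c x
  7  $ x c       c x x $      match c
  8  $ x         x x $        match x
  9  $           x $          error: stack empty but input remains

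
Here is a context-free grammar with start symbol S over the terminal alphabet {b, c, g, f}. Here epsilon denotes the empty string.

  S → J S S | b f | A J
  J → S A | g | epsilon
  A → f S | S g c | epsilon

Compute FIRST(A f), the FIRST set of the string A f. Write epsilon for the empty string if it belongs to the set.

FIRST(S) = {epsilon, b, f, g}  (via J S S, A J)
FIRST(A) = {epsilon, b, f, g}  (via S g c)
FIRST(J) = {epsilon, b, f, g}  (via S A)
FIRST(A f): take FIRST of each symbol in turn, carrying on past any symbol whose FIRST contains epsilon; result {b, f, g}.

{b, f, g}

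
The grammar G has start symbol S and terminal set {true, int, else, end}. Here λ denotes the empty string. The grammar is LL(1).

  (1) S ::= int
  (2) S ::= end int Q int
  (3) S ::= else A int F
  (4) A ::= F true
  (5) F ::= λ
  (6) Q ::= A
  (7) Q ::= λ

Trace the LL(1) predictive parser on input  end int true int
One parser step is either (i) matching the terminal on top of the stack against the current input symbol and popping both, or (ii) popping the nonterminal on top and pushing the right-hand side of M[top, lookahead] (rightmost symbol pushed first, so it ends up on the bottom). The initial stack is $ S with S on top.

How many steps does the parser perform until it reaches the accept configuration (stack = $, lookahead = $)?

8

step 1: stack=$ S  input=end int true int $  — expand S ::= end int Q int
step 2: stack=$ int Q int end  input=end int true int $  — match end
step 3: stack=$ int Q int  input=int true int $  — match int
step 4: stack=$ int Q  input=true int $  — expand Q ::= A
step 5: stack=$ int A  input=true int $  — expand A ::= F true
step 6: stack=$ int true F  input=true int $  — expand F ::= λ
step 7: stack=$ int true  input=true int $  — match true
step 8: stack=$ int  input=int $  — match int
Accept reached after 8 steps.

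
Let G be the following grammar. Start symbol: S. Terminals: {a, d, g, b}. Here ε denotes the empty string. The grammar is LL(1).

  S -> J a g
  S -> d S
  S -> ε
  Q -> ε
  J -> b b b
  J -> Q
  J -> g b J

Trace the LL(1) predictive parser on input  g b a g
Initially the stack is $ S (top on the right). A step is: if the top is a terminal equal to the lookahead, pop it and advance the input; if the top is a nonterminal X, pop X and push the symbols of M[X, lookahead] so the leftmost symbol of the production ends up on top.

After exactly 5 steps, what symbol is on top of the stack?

Q

step 1: stack=$ S  input=g b a g $  — expand S -> J a g
step 2: stack=$ g a J  input=g b a g $  — expand J -> g b J
step 3: stack=$ g a J b g  input=g b a g $  — match g
step 4: stack=$ g a J b  input=b a g $  — match b
step 5: stack=$ g a J  input=a g $  — expand J -> Q
Stack after step 5: $ g a Q (top = Q).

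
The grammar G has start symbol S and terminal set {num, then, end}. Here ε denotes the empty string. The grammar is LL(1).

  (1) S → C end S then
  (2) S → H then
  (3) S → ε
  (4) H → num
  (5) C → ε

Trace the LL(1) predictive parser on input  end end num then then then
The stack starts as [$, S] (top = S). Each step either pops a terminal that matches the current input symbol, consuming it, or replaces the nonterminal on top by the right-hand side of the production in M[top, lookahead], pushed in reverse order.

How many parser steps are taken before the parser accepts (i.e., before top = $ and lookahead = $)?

step 1: stack=$ S  input=end end num then then then $  — expand S → C end S then
step 2: stack=$ then S end C  input=end end num then then then $  — expand C → ε
step 3: stack=$ then S end  input=end end num then then then $  — match end
step 4: stack=$ then S  input=end num then then then $  — expand S → C end S then
step 5: stack=$ then then S end C  input=end num then then then $  — expand C → ε
step 6: stack=$ then then S end  input=end num then then then $  — match end
step 7: stack=$ then then S  input=num then then then $  — expand S → H then
step 8: stack=$ then then then H  input=num then then then $  — expand H → num
step 9: stack=$ then then then num  input=num then then then $  — match num
step 10: stack=$ then then then  input=then then then $  — match then
step 11: stack=$ then then  input=then then $  — match then
step 12: stack=$ then  input=then $  — match then
Accept reached after 12 steps.

12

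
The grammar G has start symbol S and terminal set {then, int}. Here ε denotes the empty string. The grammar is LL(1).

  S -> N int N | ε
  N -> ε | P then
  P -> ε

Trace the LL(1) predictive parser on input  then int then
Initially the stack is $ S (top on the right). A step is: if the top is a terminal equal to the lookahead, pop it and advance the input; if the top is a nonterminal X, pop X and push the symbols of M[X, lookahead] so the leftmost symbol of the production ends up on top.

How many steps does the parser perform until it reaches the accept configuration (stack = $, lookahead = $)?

     Stack           Input            Action
  1  $ S             then int then $  expand S -> N int N
  2  $ N int N       then int then $  expand N -> P then
  3  $ N int then P  then int then $  expand P -> ε
  4  $ N int then    then int then $  match then
  5  $ N int         int then $       match int
  6  $ N             then $           expand N -> P then
  7  $ then P        then $           expand P -> ε
  8  $ then          then $           match then
Accept reached after 8 steps.

8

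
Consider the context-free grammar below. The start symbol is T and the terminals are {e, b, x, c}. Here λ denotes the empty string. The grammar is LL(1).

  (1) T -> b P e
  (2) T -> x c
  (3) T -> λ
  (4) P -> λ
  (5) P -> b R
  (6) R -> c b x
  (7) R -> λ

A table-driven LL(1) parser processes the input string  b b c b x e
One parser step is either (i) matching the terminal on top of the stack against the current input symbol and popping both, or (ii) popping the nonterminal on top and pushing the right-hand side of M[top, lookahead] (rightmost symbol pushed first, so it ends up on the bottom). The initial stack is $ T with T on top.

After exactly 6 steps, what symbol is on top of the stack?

b

     Stack      Input          Action
  1  $ T        b b c b x e $  expand T -> b P e
  2  $ e P b    b b c b x e $  match b
  3  $ e P      b c b x e $    expand P -> b R
  4  $ e R b    b c b x e $    match b
  5  $ e R      c b x e $      expand R -> c b x
  6  $ e x b c  c b x e $      match c
Stack after step 6: $ e x b (top = b).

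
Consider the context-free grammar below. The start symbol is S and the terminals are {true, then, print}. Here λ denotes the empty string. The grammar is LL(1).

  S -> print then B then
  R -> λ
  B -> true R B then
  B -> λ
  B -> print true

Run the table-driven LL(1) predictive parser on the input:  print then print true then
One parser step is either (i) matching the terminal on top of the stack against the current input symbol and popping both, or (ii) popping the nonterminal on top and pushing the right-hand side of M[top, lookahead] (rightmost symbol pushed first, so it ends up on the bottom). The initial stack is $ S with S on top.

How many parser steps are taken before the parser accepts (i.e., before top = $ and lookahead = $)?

     Stack                Input                         Action
  1  $ S                  print then print true then $  expand S -> print then B then
  2  $ then B then print  print then print true then $  match print
  3  $ then B then        then print true then $        match then
  4  $ then B             print true then $             expand B -> print true
  5  $ then true print    print true then $             match print
  6  $ then true          true then $                   match true
  7  $ then               then $                        match then
Accept reached after 7 steps.

7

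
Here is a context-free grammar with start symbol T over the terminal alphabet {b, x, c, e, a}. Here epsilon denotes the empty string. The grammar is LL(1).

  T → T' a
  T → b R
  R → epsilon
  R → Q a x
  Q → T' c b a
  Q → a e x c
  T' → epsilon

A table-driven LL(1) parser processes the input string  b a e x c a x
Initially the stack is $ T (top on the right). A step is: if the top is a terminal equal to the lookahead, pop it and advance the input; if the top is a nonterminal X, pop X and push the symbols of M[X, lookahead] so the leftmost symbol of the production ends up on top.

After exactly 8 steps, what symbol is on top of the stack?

step 1: stack=$ T  input=b a e x c a x $  — expand T → b R
step 2: stack=$ R b  input=b a e x c a x $  — match b
step 3: stack=$ R  input=a e x c a x $  — expand R → Q a x
step 4: stack=$ x a Q  input=a e x c a x $  — expand Q → a e x c
step 5: stack=$ x a c x e a  input=a e x c a x $  — match a
step 6: stack=$ x a c x e  input=e x c a x $  — match e
step 7: stack=$ x a c x  input=x c a x $  — match x
step 8: stack=$ x a c  input=c a x $  — match c
Stack after step 8: $ x a (top = a).

a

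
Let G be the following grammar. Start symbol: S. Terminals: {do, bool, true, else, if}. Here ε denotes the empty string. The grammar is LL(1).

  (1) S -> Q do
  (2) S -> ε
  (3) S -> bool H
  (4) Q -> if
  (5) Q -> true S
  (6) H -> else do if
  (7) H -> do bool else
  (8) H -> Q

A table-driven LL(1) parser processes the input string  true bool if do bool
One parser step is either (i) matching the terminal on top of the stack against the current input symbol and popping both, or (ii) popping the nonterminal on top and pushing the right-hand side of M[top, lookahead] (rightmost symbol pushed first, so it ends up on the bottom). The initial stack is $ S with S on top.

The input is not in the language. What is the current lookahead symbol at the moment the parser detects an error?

step 1: stack=$ S  input=true bool if do bool $  — expand S -> Q do
step 2: stack=$ do Q  input=true bool if do bool $  — expand Q -> true S
step 3: stack=$ do S true  input=true bool if do bool $  — match true
step 4: stack=$ do S  input=bool if do bool $  — expand S -> bool H
step 5: stack=$ do H bool  input=bool if do bool $  — match bool
step 6: stack=$ do H  input=if do bool $  — expand H -> Q
step 7: stack=$ do Q  input=if do bool $  — expand Q -> if
step 8: stack=$ do if  input=if do bool $  — match if
step 9: stack=$ do  input=do bool $  — match do
step 10: stack=$  input=bool $  — error: stack empty but input remains

bool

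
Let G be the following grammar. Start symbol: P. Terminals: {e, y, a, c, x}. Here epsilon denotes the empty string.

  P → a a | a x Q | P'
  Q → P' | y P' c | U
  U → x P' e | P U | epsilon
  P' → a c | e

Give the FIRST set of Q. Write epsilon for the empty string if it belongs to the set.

{epsilon, a, e, x, y}

FIRST(P') = {a, e}
FIRST(P) = {a, e}  (via P')
FIRST(U) = {epsilon, a, e, x}  (via P U)
FIRST(Q) = {epsilon, a, e, x, y}  (via P', U)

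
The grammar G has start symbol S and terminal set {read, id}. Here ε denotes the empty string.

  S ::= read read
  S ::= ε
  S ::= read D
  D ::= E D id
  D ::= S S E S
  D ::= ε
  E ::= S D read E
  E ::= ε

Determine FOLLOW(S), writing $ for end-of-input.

FIRST(S): from S::=read read we get {read}; from S::=ε we get {ε}; from S::=read D we get {read}. So FIRST(S) = {ε, read}.
FIRST(D): from D::=E D id we get {id, read}; from D::=S S E S we get {ε, id, read}; from D::=ε we get {ε}. So FIRST(D) = {ε, id, read}.
FIRST(E): from E::=S D read E we get {id, read}; from E::=ε we get {ε}. So FIRST(E) = {ε, id, read}.
FOLLOW(S) includes $ since S is the start symbol.
FOLLOW(S): in D::=S S E S (occurrence 1), S is followed by S E S with FIRST {ε, id, read}; in D::=S S E S (occurrence 1), the suffix after S is nullable, so FOLLOW(S) ⊇ FOLLOW(D) = {$, id, read}; in D::=S S E S (occurrence 2), S is followed by E S with FIRST {ε, id, read}; in D::=S S E S (occurrence 2), the suffix after S is nullable, so FOLLOW(S) ⊇ FOLLOW(D) = {$, id, read}; in D::=S S E S (occurrence 3), the suffix after S is empty, so FOLLOW(S) ⊇ FOLLOW(D) = {$, id, read}; in E::=S D read E, S is followed by D read E with FIRST {id, read}. Thus FOLLOW(S) = {$, id, read}.
FOLLOW(D): in S::=read D, the suffix after D is empty, so FOLLOW(D) ⊇ FOLLOW(S) = {$, id, read}; in D::=E D id, D is followed by id with FIRST {id}; in E::=S D read E, D is followed by read E with FIRST {read}. Thus FOLLOW(D) = {$, id, read}.
FOLLOW(E): in D::=E D id, E is followed by D id with FIRST {id, read}; in D::=S S E S, E is followed by S with FIRST {ε, read}; in D::=S S E S, the suffix after E is nullable, so FOLLOW(E) ⊇ FOLLOW(D) = {$, id, read}; in E::=S D read E, the suffix after E is empty (adds nothing new). Thus FOLLOW(E) = {$, id, read}.

{$, id, read}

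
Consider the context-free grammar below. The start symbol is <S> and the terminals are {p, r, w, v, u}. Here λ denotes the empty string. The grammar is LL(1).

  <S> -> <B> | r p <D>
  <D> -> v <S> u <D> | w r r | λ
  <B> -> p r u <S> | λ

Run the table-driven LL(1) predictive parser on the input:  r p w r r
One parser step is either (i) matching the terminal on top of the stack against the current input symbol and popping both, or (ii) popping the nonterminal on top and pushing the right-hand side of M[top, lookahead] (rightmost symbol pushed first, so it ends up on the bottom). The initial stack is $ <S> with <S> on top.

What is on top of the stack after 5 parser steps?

step 1: stack=$ <S>  input=r p w r r $  — expand <S> -> r p <D>
step 2: stack=$ <D> p r  input=r p w r r $  — match r
step 3: stack=$ <D> p  input=p w r r $  — match p
step 4: stack=$ <D>  input=w r r $  — expand <D> -> w r r
step 5: stack=$ r r w  input=w r r $  — match w
Stack after step 5: $ r r (top = r).

r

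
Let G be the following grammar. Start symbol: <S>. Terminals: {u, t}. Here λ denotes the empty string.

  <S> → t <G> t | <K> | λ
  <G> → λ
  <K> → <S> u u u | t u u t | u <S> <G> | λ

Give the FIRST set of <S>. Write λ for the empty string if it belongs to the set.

FIRST(<G>): from <G>→λ we get {λ}. So FIRST(<G>) = {λ}.
FIRST(<S>): from <S>→t <G> t we get {t}; from <S>→<K> we get {λ, t, u}; from <S>→λ we get {λ}. So FIRST(<S>) = {λ, t, u}.
FIRST(<K>): from <K>→<S> u u u we get {t, u}; from <K>→t u u t we get {t}; from <K>→u <S> <G> we get {u}; from <K>→λ we get {λ}. So FIRST(<K>) = {λ, t, u}.

{λ, t, u}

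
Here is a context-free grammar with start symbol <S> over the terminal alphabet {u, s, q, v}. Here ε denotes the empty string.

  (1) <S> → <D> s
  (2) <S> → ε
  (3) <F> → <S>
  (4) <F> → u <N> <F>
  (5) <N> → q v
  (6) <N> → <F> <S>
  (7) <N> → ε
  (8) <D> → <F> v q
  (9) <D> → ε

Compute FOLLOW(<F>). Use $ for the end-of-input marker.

{s, u, v}

FIRST(<S>): from <S>→<D> s we get {s, u, v}; from <S>→ε we get {ε}. So FIRST(<S>) = {ε, s, u, v}.
FIRST(<F>): from <F>→<S> we get {ε, s, u, v}; from <F>→u <N> <F> we get {u}. So FIRST(<F>) = {ε, s, u, v}.
FIRST(<N>): from <N>→q v we get {q}; from <N>→<F> <S> we get {ε, s, u, v}; from <N>→ε we get {ε}. So FIRST(<N>) = {ε, q, s, u, v}.
FIRST(<D>): from <D>→<F> v q we get {s, u, v}; from <D>→ε we get {ε}. So FIRST(<D>) = {ε, s, u, v}.
FOLLOW(<S>) includes $ since <S> is the start symbol.
FOLLOW(<D>): in <S>→<D> s, <D> is followed by s with FIRST {s}. Thus FOLLOW(<D>) = {s}.
FOLLOW(<S>): in <F>→<S>, the suffix after <S> is empty, so FOLLOW(<S>) ⊇ FOLLOW(<F>) = {s, u, v}; in <N>→<F> <S>, the suffix after <S> is empty, so FOLLOW(<S>) ⊇ FOLLOW(<N>) = {s, u, v}. Thus FOLLOW(<S>) = {$, s, u, v}.
FOLLOW(<F>): in <F>→u <N> <F>, the suffix after <F> is empty (adds nothing new); in <N>→<F> <S>, <F> is followed by <S> with FIRST {ε, s, u, v}; in <N>→<F> <S>, the suffix after <F> is nullable, so FOLLOW(<F>) ⊇ FOLLOW(<N>) = {s, u, v}; in <D>→<F> v q, <F> is followed by v q with FIRST {v}. Thus FOLLOW(<F>) = {s, u, v}.
FOLLOW(<N>): in <F>→u <N> <F>, <N> is followed by <F> with FIRST {ε, s, u, v}; in <F>→u <N> <F>, the suffix after <N> is nullable, so FOLLOW(<N>) ⊇ FOLLOW(<F>) = {s, u, v}. Thus FOLLOW(<N>) = {s, u, v}.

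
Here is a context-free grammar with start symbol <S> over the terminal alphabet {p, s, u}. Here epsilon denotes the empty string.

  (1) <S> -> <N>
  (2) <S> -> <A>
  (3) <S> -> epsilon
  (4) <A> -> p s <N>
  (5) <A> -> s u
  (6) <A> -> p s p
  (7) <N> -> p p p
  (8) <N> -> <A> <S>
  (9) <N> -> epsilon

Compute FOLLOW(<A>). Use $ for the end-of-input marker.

FIRST(<A>): from <A>->p s <N> we get {p}; from <A>->s u we get {s}; from <A>->p s p we get {p}. So FIRST(<A>) = {p, s}.
FIRST(<N>): from <N>->p p p we get {p}; from <N>-><A> <S> we get {p, s}; from <N>->epsilon we get {epsilon}. So FIRST(<N>) = {epsilon, p, s}.
FIRST(<S>): from <S>-><N> we get {epsilon, p, s}; from <S>-><A> we get {p, s}; from <S>->epsilon we get {epsilon}. So FIRST(<S>) = {epsilon, p, s}.
FOLLOW(<S>) includes $ since <S> is the start symbol.
FOLLOW(<S>): in <N>-><A> <S>, the suffix after <S> is empty, so FOLLOW(<S>) ⊇ FOLLOW(<N>) = {$, p, s}. Thus FOLLOW(<S>) = {$, p, s}.
FOLLOW(<A>): in <S>-><A>, the suffix after <A> is empty, so FOLLOW(<A>) ⊇ FOLLOW(<S>) = {$, p, s}; in <N>-><A> <S>, <A> is followed by <S> with FIRST {epsilon, p, s}; in <N>-><A> <S>, the suffix after <A> is nullable, so FOLLOW(<A>) ⊇ FOLLOW(<N>) = {$, p, s}. Thus FOLLOW(<A>) = {$, p, s}.
FOLLOW(<N>): in <S>-><N>, the suffix after <N> is empty, so FOLLOW(<N>) ⊇ FOLLOW(<S>) = {$, p, s}; in <A>->p s <N>, the suffix after <N> is empty, so FOLLOW(<N>) ⊇ FOLLOW(<A>) = {$, p, s}. Thus FOLLOW(<N>) = {$, p, s}.

{$, p, s}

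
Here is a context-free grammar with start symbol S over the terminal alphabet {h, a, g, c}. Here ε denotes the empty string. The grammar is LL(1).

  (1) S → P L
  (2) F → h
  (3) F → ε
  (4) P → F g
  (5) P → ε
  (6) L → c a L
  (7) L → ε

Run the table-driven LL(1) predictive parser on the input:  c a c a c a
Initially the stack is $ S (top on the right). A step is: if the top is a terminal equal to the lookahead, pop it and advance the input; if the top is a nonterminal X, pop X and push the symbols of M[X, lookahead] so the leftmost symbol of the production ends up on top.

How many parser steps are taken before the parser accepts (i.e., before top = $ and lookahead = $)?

      Stack    Input          Action
   1  $ S      c a c a c a $  expand S → P L
   2  $ L P    c a c a c a $  expand P → ε
   3  $ L      c a c a c a $  expand L → c a L
   4  $ L a c  c a c a c a $  match c
   5  $ L a    a c a c a $    match a
   6  $ L      c a c a $      expand L → c a L
   7  $ L a c  c a c a $      match c
   8  $ L a    a c a $        match a
   9  $ L      c a $          expand L → c a L
  10  $ L a c  c a $          match c
  11  $ L a    a $            match a
  12  $ L      $              expand L → ε
Accept reached after 12 steps.

12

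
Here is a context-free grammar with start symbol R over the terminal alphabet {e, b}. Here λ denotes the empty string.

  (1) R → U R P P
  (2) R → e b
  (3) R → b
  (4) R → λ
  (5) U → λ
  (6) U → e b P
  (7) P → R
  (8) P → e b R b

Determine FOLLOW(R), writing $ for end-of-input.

{$, b, e}

FIRST(U): from U→λ we get {λ}; from U→e b P we get {e}. So FIRST(U) = {λ, e}.
FIRST(R): from R→U R P P we get {λ, b, e}; from R→e b we get {e}; from R→b we get {b}; from R→λ we get {λ}. So FIRST(R) = {λ, b, e}.
FIRST(P): from P→R we get {λ, b, e}; from P→e b R b we get {e}. So FIRST(P) = {λ, b, e}.
FOLLOW(R) includes $ since R is the start symbol.
FOLLOW(R): in R→U R P P, R is followed by P P with FIRST {λ, b, e}; in R→U R P P, the suffix after R is nullable (adds nothing new); in P→R, the suffix after R is empty, so FOLLOW(R) ⊇ FOLLOW(P) = {$, b, e}; in P→e b R b, R is followed by b with FIRST {b}. Thus FOLLOW(R) = {$, b, e}.
FOLLOW(U): in R→U R P P, U is followed by R P P with FIRST {λ, b, e}; in R→U R P P, the suffix after U is nullable, so FOLLOW(U) ⊇ FOLLOW(R) = {$, b, e}. Thus FOLLOW(U) = {$, b, e}.
FOLLOW(P): in R→U R P P (occurrence 1), P is followed by P with FIRST {λ, b, e}; in R→U R P P (occurrence 1), the suffix after P is nullable, so FOLLOW(P) ⊇ FOLLOW(R) = {$, b, e}; in R→U R P P (occurrence 2), the suffix after P is empty, so FOLLOW(P) ⊇ FOLLOW(R) = {$, b, e}; in U→e b P, the suffix after P is empty, so FOLLOW(P) ⊇ FOLLOW(U) = {$, b, e}. Thus FOLLOW(P) = {$, b, e}.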